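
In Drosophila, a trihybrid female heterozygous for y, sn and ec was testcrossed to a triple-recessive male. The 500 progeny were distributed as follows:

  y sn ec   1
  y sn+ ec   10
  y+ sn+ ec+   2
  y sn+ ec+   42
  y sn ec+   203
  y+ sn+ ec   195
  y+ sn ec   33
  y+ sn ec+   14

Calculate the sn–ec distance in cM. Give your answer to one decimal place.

15.6 cM

The two most frequent reciprocal classes, y+ sn+ ec and y sn ec+, are the parental types, so the F1 was y+ sn+ ec / y sn ec+.
The two rarest classes, y+ sn+ ec+ and y sn ec, are the double crossovers. Comparing them with the parentals, only the ec allele has switched, so ec is the middle locus and the order is sn – ec – y.
Crossovers in the sn–ec interval produce the single-crossover classes y+ sn ec and y sn+ ec+ (33 + 42 = 75) plus the double crossovers (3).
RF(sn–ec) = (75 + 3) / 500 = 78/500 = 0.1560 → 15.6 cM.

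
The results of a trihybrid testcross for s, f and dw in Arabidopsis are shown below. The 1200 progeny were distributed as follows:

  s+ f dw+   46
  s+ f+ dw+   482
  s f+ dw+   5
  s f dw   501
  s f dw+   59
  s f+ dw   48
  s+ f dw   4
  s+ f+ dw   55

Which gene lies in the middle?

s

The two most frequent reciprocal classes, s+ f+ dw+ and s f dw, are the parental types, so the F1 was s+ f+ dw+ / s f dw.
The two rarest classes, s f+ dw+ and s+ f dw, are the double crossovers. Comparing them with the parentals, only the s allele has switched, so s is the middle locus and the order is dw – s – f.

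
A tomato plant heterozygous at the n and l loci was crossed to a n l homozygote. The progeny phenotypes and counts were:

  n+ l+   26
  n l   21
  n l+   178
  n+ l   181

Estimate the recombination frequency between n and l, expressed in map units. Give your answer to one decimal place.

The two most frequent classes, n+ l (181) and n l+ (178), are the parental types, so the F1 was n+ l / n l+.
The recombinant classes are n+ l+ and n l: 26 + 21 = 47.
Recombination frequency = 47/406 = 0.1158 ≈ 11.6%, i.e. 11.6 map units.

11.6 map units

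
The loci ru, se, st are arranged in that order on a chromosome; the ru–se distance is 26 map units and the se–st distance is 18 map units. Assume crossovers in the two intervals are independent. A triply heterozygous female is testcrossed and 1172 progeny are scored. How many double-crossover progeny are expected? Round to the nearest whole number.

Map distances give recombination frequencies of 0.260 and 0.180 for the two intervals.
With no interference, expected double-crossover frequency = 0.260 × 0.180 = 0.04680.
Expected number = 0.04680 × 1172 = 54.85 ≈ 55.

55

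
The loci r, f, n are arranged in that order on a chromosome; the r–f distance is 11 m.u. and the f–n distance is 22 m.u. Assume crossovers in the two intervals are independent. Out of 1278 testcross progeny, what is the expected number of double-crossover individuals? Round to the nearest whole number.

31

Map distances give recombination frequencies of 0.110 and 0.220 for the two intervals.
With no interference, expected double-crossover frequency = 0.110 × 0.220 = 0.02420.
Expected number = 0.02420 × 1278 = 30.93 ≈ 31.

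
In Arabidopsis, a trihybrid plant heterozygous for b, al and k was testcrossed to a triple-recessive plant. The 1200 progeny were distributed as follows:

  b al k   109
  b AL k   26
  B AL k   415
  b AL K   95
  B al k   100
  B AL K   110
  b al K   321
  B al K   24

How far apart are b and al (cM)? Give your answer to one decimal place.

20.4 cM

The two most frequent reciprocal classes, B AL k and b al K, are the parental types, so the F1 was B AL k / b al K.
The two rarest classes, b AL k and B al K, are the double crossovers. Comparing them with the parentals, only the b allele has switched, so b is the middle locus and the order is k – b – al.
Crossovers in the b–al interval produce the single-crossover classes B al k and b AL K (100 + 95 = 195) plus the double crossovers (50).
RF(b–al) = (195 + 50) / 1200 = 245/1200 = 0.2042 → 20.4 cM.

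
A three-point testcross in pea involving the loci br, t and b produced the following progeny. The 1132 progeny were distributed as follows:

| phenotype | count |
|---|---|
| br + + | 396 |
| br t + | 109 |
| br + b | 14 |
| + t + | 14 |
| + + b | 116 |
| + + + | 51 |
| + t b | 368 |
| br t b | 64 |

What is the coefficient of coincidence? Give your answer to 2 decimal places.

0.88

The two most frequent reciprocal classes, br + + and + t b, are the parental types, so the F1 was br + + / + t b.
The two rarest classes, br + b and + t +, are the double crossovers. Comparing them with the parentals, only the b allele has switched, so b is the middle locus and the order is t – b – br.
t–b: (225 + 28)/1132 = 0.2235; b–br: (115 + 28)/1132 = 0.1263.
Expected DCO frequency = 0.2235 × 0.1263 ≈ 0.02823; observed = 28/1132 ≈ 0.02473.
Coefficient of coincidence = 0.02473/0.02823 ≈ 0.88.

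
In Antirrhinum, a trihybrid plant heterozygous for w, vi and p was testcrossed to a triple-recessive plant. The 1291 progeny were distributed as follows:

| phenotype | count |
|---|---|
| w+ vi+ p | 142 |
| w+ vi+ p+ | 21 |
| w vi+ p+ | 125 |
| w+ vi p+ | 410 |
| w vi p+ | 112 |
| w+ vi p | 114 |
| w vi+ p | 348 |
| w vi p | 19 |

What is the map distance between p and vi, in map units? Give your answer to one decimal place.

The two most frequent reciprocal classes, w+ vi p+ and w vi+ p, are the parental types, so the F1 was w+ vi p+ / w vi+ p.
The two rarest classes, w+ vi+ p+ and w vi p, are the double crossovers. Comparing them with the parentals, only the vi allele has switched, so vi is the middle locus and the order is w – vi – p.
Crossovers in the vi–p interval produce the single-crossover classes w+ vi p and w vi+ p+ (114 + 125 = 239) plus the double crossovers (40).
RF(vi–p) = (239 + 40) / 1291 = 279/1291 = 0.2161 → 21.6 map units.

21.6 map units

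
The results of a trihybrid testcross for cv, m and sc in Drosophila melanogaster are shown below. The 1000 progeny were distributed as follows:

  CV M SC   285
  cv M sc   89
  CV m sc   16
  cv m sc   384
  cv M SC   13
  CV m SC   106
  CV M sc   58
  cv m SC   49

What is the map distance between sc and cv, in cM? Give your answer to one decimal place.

13.6 cM

The two most frequent reciprocal classes, cv m sc and CV M SC, are the parental types, so the F1 was cv m sc / CV M SC.
The two rarest classes, CV m sc and cv M SC, are the double crossovers. Comparing them with the parentals, only the cv allele has switched, so cv is the middle locus and the order is sc – cv – m.
Crossovers in the sc–cv interval produce the single-crossover classes cv m SC and CV M sc (49 + 58 = 107) plus the double crossovers (29).
RF(sc–cv) = (107 + 29) / 1000 = 136/1000 = 0.1360 → 13.6 cM.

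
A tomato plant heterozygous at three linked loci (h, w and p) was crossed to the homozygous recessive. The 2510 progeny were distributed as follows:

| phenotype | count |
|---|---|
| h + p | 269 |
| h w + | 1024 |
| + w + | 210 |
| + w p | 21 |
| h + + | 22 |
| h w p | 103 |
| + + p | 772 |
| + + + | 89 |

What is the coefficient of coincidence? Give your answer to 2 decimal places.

The two most frequent reciprocal classes, h w + and + + p, are the parental types, so the F1 was h w + / + + p.
The two rarest classes, h + + and + w p, are the double crossovers. Comparing them with the parentals, only the w allele has switched, so w is the middle locus and the order is h – w – p.
h–w: (479 + 43)/2510 = 0.2080; w–p: (192 + 43)/2510 = 0.0936.
Expected DCO frequency = 0.2080 × 0.0936 ≈ 0.01947; observed = 43/2510 ≈ 0.01713.
Coefficient of coincidence = 0.01713/0.01947 ≈ 0.88.

0.88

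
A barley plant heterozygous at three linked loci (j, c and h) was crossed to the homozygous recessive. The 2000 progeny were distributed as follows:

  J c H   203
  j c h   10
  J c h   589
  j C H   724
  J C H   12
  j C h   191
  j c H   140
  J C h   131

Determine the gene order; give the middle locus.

j

The two most frequent reciprocal classes, j C H and J c h, are the parental types, so the F1 was j C H / J c h.
The two rarest classes, J C H and j c h, are the double crossovers. Comparing them with the parentals, only the j allele has switched, so j is the middle locus and the order is h – j – c.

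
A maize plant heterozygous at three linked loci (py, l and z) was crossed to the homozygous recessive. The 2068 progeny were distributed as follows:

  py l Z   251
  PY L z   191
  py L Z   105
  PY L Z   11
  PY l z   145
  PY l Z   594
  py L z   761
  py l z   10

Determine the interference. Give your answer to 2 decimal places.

The two most frequent reciprocal classes, PY l Z and py L z, are the parental types, so the F1 was PY l Z / py L z.
The two rarest classes, PY L Z and py l z, are the double crossovers. Comparing them with the parentals, only the l allele has switched, so l is the middle locus and the order is z – l – py.
z–l: (250 + 21)/2068 = 0.1310; l–py: (442 + 21)/2068 = 0.2239.
Expected DCO frequency = 0.1310 × 0.2239 ≈ 0.02933; observed = 21/2068 ≈ 0.01015.
Coefficient of coincidence = 0.01015/0.02933 ≈ 0.35; interference = 1 − 0.35 = 0.65.

0.65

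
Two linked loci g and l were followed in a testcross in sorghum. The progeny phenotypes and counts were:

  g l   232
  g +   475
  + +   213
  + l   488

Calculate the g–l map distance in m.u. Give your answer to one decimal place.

31.6 m.u.

The two most frequent classes, + l (488) and g + (475), are the parental types, so the F1 was + l / g +.
The recombinant classes are + + and g l: 213 + 232 = 445.
Recombination frequency = 445/1408 = 0.3161 ≈ 31.6%, i.e. 31.6 m.u.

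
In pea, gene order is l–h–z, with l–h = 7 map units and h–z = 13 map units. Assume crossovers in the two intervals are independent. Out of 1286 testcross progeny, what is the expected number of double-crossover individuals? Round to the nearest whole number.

Map distances give recombination frequencies of 0.070 and 0.130 for the two intervals.
With no interference, expected double-crossover frequency = 0.070 × 0.130 = 0.00910.
Expected number = 0.00910 × 1286 = 11.70 ≈ 12.

12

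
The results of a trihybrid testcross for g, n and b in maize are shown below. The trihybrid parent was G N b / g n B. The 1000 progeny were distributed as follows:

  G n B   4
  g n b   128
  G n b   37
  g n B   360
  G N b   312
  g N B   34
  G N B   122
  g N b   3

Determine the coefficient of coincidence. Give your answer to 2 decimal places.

The two rarest classes, g N b and G n B, are the double crossovers. Comparing them with the parentals, only the g allele has switched, so g is the middle locus and the order is n – g – b.
n–g: (71 + 7)/1000 = 0.0780; g–b: (250 + 7)/1000 = 0.2570.
Expected DCO frequency = 0.0780 × 0.2570 ≈ 0.02005; observed = 7/1000 ≈ 0.00700.
Coefficient of coincidence = 0.00700/0.02005 ≈ 0.35.

0.35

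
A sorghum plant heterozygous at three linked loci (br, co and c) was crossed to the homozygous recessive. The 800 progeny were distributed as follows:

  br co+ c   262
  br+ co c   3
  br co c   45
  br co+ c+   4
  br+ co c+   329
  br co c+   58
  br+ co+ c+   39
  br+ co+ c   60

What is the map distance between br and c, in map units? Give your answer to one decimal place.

The two most frequent reciprocal classes, br+ co c+ and br co+ c, are the parental types, so the F1 was br+ co c+ / br co+ c.
The two rarest classes, br+ co c and br co+ c+, are the double crossovers. Comparing them with the parentals, only the c allele has switched, so c is the middle locus and the order is co – c – br.
Crossovers in the c–br interval produce the single-crossover classes br co c+ and br+ co+ c (58 + 60 = 118) plus the double crossovers (7).
RF(c–br) = (118 + 7) / 800 = 125/800 = 0.1562 → 15.6 map units.

15.6 map units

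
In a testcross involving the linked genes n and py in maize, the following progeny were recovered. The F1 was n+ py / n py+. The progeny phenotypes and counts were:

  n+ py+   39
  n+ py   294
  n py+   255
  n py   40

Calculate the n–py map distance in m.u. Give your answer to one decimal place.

12.6 m.u.

The recombinant classes are n+ py+ and n py: 39 + 40 = 79.
Recombination frequency = 79/628 = 0.1258 ≈ 12.6%, i.e. 12.6 m.u.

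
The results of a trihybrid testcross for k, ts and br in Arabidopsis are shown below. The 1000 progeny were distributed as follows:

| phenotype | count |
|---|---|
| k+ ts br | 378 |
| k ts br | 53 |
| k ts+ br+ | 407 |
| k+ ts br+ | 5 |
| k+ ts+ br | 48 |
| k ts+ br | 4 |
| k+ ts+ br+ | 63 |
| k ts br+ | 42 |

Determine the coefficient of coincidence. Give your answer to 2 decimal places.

The two most frequent reciprocal classes, k ts+ br+ and k+ ts br, are the parental types, so the F1 was k ts+ br+ / k+ ts br.
The two rarest classes, k ts+ br and k+ ts br+, are the double crossovers. Comparing them with the parentals, only the br allele has switched, so br is the middle locus and the order is ts – br – k.
ts–br: (90 + 9)/1000 = 0.0990; br–k: (116 + 9)/1000 = 0.1250.
Expected DCO frequency = 0.0990 × 0.1250 ≈ 0.01238; observed = 9/1000 ≈ 0.00900.
Coefficient of coincidence = 0.00900/0.01238 ≈ 0.73.

0.73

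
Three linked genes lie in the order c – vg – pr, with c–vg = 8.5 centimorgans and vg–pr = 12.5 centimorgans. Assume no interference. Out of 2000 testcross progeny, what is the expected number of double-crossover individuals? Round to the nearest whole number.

Map distances give recombination frequencies of 0.085 and 0.125 for the two intervals.
With no interference, expected double-crossover frequency = 0.085 × 0.125 = 0.01063.
Expected number = 0.01063 × 2000 = 21.25 ≈ 21.

21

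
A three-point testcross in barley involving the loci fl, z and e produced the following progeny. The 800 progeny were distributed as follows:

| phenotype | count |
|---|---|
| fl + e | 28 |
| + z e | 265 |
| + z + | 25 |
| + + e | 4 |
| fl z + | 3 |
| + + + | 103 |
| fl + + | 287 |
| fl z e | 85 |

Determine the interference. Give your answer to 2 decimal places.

0.52

The two most frequent reciprocal classes, + z e and fl + +, are the parental types, so the F1 was + z e / fl + +.
The two rarest classes, + + e and fl z +, are the double crossovers. Comparing them with the parentals, only the z allele has switched, so z is the middle locus and the order is fl – z – e.
fl–z: (188 + 7)/800 = 0.2437; z–e: (53 + 7)/800 = 0.0750.
Expected DCO frequency = 0.2437 × 0.0750 ≈ 0.01828; observed = 7/800 ≈ 0.00875.
Coefficient of coincidence = 0.00875/0.01828 ≈ 0.48; interference = 1 − 0.48 = 0.52.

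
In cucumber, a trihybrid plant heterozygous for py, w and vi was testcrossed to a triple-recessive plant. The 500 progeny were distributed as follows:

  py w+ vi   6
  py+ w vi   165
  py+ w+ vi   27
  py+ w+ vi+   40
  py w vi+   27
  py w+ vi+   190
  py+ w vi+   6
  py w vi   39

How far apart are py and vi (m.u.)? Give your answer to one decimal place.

The two most frequent reciprocal classes, py+ w vi and py w+ vi+, are the parental types, so the F1 was py+ w vi / py w+ vi+.
The two rarest classes, py+ w vi+ and py w+ vi, are the double crossovers. Comparing them with the parentals, only the vi allele has switched, so vi is the middle locus and the order is py – vi – w.
Crossovers in the py–vi interval produce the single-crossover classes py w vi and py+ w+ vi+ (39 + 40 = 79) plus the double crossovers (12).
RF(py–vi) = (79 + 12) / 500 = 91/500 = 0.1820 → 18.2 m.u.

18.2 m.u.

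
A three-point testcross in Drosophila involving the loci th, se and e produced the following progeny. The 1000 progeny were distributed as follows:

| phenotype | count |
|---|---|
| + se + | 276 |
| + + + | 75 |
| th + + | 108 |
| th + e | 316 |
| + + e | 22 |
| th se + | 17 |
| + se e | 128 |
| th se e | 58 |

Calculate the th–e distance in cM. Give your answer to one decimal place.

27.5 cM

The two most frequent reciprocal classes, th + e and + se +, are the parental types, so the F1 was th + e / + se +.
The two rarest classes, + + e and th se +, are the double crossovers. Comparing them with the parentals, only the th allele has switched, so th is the middle locus and the order is se – th – e.
Crossovers in the th–e interval produce the single-crossover classes th + + and + se e (108 + 128 = 236) plus the double crossovers (39).
RF(th–e) = (236 + 39) / 1000 = 275/1000 = 0.2750 → 27.5 cM.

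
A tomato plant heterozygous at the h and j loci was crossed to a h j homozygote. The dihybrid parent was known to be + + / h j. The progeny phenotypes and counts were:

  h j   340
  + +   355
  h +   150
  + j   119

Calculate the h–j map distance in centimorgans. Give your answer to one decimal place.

The recombinant classes are + j and h +: 119 + 150 = 269.
Recombination frequency = 269/964 = 0.2790 ≈ 27.9%, i.e. 27.9 centimorgans.

27.9 centimorgans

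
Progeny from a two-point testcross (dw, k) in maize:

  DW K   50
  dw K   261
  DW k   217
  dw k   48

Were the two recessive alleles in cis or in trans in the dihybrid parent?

trans

The two most frequent classes are DW k (217) and dw K (261); these are the parental (non-recombinant) types.
So the F1 carried DW k on one chromosome and dw K on the other — the recessive alleles are on opposite chromosomes (trans / repulsion).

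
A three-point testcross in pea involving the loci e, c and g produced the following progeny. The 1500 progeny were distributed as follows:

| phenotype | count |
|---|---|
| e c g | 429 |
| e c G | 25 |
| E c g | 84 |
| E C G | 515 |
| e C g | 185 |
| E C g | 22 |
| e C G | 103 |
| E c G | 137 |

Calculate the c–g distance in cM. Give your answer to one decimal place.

The two most frequent reciprocal classes, E C G and e c g, are the parental types, so the F1 was E C G / e c g.
The two rarest classes, E C g and e c G, are the double crossovers. Comparing them with the parentals, only the g allele has switched, so g is the middle locus and the order is c – g – e.
Crossovers in the c–g interval produce the single-crossover classes E c G and e C g (137 + 185 = 322) plus the double crossovers (47).
RF(c–g) = (322 + 47) / 1500 = 369/1500 = 0.2460 → 24.6 cM.

24.6 cM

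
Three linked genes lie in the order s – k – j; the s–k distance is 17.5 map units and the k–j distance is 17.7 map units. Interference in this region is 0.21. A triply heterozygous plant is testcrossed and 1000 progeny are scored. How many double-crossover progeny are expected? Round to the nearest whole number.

24

Map distances give recombination frequencies of 0.175 and 0.177 for the two intervals.
With interference 0.21 (so coincidence = 0.79), expected double-crossover frequency = 0.175 × 0.177 × 0.79 = 0.02447.
Expected number = 0.02447 × 1000 = 24.47 ≈ 24.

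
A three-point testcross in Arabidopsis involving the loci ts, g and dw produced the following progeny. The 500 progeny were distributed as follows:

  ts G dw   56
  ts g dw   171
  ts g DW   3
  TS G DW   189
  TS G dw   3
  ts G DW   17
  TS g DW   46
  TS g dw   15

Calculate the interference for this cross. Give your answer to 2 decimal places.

The two most frequent reciprocal classes, ts g dw and TS G DW, are the parental types, so the F1 was ts g dw / TS G DW.
The two rarest classes, ts g DW and TS G dw, are the double crossovers. Comparing them with the parentals, only the dw allele has switched, so dw is the middle locus and the order is ts – dw – g.
ts–dw: (32 + 6)/500 = 0.0760; dw–g: (102 + 6)/500 = 0.2160.
Expected DCO frequency = 0.0760 × 0.2160 ≈ 0.01642; observed = 6/500 ≈ 0.01200.
Coefficient of coincidence = 0.01200/0.01642 ≈ 0.73; interference = 1 − 0.73 = 0.27.

0.27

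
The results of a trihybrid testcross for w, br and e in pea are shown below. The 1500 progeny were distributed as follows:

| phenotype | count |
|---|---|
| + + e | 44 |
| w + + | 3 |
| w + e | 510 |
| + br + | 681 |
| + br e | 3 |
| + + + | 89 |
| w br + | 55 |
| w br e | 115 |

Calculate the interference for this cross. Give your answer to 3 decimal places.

The two most frequent reciprocal classes, + br + and w + e, are the parental types, so the F1 was + br + / w + e.
The two rarest classes, + br e and w + +, are the double crossovers. Comparing them with the parentals, only the e allele has switched, so e is the middle locus and the order is br – e – w.
br–e: (204 + 6)/1500 = 0.1400; e–w: (99 + 6)/1500 = 0.0700.
Expected DCO frequency = 0.1400 × 0.0700 ≈ 0.00980; observed = 6/1500 ≈ 0.00400.
Coefficient of coincidence = 0.00400/0.00980 ≈ 0.408; interference = 1 − 0.408 = 0.592.

0.592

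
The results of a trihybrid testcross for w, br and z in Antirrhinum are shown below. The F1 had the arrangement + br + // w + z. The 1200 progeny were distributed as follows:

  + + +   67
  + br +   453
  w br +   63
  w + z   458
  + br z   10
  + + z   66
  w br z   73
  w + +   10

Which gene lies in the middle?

The two rarest classes, + br z and w + +, are the double crossovers. Comparing them with the parentals, only the z allele has switched, so z is the middle locus and the order is w – z – br.

z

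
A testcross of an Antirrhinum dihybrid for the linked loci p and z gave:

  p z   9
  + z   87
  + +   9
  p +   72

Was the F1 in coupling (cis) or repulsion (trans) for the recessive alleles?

trans

The two most frequent classes are + z (87) and p + (72); these are the parental (non-recombinant) types.
So the F1 carried + z on one chromosome and p + on the other — the recessive alleles are on opposite chromosomes (trans / repulsion).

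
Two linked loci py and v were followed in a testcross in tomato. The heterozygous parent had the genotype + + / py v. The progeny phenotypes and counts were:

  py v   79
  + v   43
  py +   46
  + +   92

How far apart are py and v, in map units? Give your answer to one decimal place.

The recombinant classes are + v and py +: 43 + 46 = 89.
Recombination frequency = 89/260 = 0.3423 ≈ 34.2%, i.e. 34.2 map units.

34.2 map units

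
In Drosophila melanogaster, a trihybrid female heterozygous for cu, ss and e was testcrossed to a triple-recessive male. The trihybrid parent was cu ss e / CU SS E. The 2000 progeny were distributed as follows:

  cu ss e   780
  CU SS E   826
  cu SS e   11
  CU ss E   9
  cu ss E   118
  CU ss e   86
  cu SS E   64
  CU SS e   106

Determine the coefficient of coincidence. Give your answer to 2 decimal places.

The two rarest classes, cu SS e and CU ss E, are the double crossovers. Comparing them with the parentals, only the ss allele has switched, so ss is the middle locus and the order is e – ss – cu.
e–ss: (224 + 20)/2000 = 0.1220; ss–cu: (150 + 20)/2000 = 0.0850.
Expected DCO frequency = 0.1220 × 0.0850 ≈ 0.01037; observed = 20/2000 ≈ 0.01000.
Coefficient of coincidence = 0.01000/0.01037 ≈ 0.96.

0.96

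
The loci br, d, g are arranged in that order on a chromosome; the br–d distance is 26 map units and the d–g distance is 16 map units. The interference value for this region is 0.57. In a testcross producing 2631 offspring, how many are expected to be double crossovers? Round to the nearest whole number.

47

Map distances give recombination frequencies of 0.260 and 0.160 for the two intervals.
With interference 0.57 (so coincidence = 0.43), expected double-crossover frequency = 0.260 × 0.160 × 0.43 = 0.01789.
Expected number = 0.01789 × 2631 = 47.06 ≈ 47.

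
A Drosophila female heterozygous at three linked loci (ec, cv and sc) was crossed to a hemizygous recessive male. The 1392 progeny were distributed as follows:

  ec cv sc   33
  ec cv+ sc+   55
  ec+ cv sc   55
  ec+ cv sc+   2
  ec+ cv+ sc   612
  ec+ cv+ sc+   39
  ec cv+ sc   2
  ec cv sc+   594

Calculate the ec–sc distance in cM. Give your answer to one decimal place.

The two most frequent reciprocal classes, ec cv sc+ and ec+ cv+ sc, are the parental types, so the F1 was ec cv sc+ / ec+ cv+ sc.
The two rarest classes, ec+ cv sc+ and ec cv+ sc, are the double crossovers. Comparing them with the parentals, only the ec allele has switched, so ec is the middle locus and the order is sc – ec – cv.
Crossovers in the sc–ec interval produce the single-crossover classes ec cv sc and ec+ cv+ sc+ (33 + 39 = 72) plus the double crossovers (4).
RF(sc–ec) = (72 + 4) / 1392 = 76/1392 = 0.0546 → 5.5 cM.

5.5 cM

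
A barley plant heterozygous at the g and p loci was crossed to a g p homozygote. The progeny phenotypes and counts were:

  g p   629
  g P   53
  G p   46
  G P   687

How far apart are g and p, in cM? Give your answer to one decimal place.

7.0 cM

The two most frequent classes, G P (687) and g p (629), are the parental types, so the F1 was G P / g p.
The recombinant classes are G p and g P: 46 + 53 = 99.
Recombination frequency = 99/1415 = 0.0700 ≈ 7.0%, i.e. 7.0 cM.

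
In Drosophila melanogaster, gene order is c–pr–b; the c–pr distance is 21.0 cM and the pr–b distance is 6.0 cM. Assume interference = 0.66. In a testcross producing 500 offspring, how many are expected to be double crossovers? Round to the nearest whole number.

2

Map distances give recombination frequencies of 0.210 and 0.060 for the two intervals.
With interference 0.66 (so coincidence = 0.34), expected double-crossover frequency = 0.210 × 0.060 × 0.34 = 0.00428.
Expected number = 0.00428 × 500 = 2.14 ≈ 2.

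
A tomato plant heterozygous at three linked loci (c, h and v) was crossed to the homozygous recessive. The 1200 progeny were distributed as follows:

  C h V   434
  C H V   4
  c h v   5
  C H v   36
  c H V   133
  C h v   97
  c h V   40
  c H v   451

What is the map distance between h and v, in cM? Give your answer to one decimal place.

19.9 cM

The two most frequent reciprocal classes, c H v and C h V, are the parental types, so the F1 was c H v / C h V.
The two rarest classes, c h v and C H V, are the double crossovers. Comparing them with the parentals, only the h allele has switched, so h is the middle locus and the order is v – h – c.
Crossovers in the v–h interval produce the single-crossover classes c H V and C h v (133 + 97 = 230) plus the double crossovers (9).
RF(v–h) = (230 + 9) / 1200 = 239/1200 = 0.1992 → 19.9 cM.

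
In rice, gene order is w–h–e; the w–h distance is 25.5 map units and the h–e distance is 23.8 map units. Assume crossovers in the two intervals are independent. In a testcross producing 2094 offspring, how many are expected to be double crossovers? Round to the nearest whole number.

127

Map distances give recombination frequencies of 0.255 and 0.238 for the two intervals.
With no interference, expected double-crossover frequency = 0.255 × 0.238 = 0.06069.
Expected number = 0.06069 × 2094 = 127.08 ≈ 127.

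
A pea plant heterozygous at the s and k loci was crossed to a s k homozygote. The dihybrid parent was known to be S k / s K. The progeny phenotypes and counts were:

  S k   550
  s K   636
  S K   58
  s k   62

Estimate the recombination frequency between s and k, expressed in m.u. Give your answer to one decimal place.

9.2 m.u.

The recombinant classes are S K and s k: 58 + 62 = 120.
Recombination frequency = 120/1306 = 0.0919 ≈ 9.2%, i.e. 9.2 m.u.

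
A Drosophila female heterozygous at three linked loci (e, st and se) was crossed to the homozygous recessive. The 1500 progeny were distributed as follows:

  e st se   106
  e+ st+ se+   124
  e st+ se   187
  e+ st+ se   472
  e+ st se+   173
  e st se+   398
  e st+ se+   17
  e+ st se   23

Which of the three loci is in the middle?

st

The two most frequent reciprocal classes, e st se+ and e+ st+ se, are the parental types, so the F1 was e st se+ / e+ st+ se.
The two rarest classes, e st+ se+ and e+ st se, are the double crossovers. Comparing them with the parentals, only the st allele has switched, so st is the middle locus and the order is e – st – se.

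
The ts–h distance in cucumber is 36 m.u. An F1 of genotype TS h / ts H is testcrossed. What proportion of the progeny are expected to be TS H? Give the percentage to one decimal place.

A map distance of 36 m.u. corresponds to a recombination frequency of 0.360.
The F1 is TS h / ts H, so TS H is a recombinant gamete class with expected frequency r/2 = 0.360/2 = 0.1800.
That is 0.1800 = 18.0% of the progeny.

18.0%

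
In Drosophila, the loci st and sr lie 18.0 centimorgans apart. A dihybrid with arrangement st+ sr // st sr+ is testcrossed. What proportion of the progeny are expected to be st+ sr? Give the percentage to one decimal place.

41.0%

A map distance of 18.0 centimorgans corresponds to a recombination frequency of 0.180.
The F1 is st+ sr / st sr+, so st+ sr is a parental gamete class with expected frequency (1 − r)/2 = 0.820/2 = 0.4100.
That is 0.4100 = 41.0% of the progeny.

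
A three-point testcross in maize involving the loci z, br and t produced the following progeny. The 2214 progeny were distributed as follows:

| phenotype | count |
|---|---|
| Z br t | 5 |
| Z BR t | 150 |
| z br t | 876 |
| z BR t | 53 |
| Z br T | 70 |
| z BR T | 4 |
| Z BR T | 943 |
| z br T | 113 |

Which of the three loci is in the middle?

The two most frequent reciprocal classes, Z BR T and z br t, are the parental types, so the F1 was Z BR T / z br t.
The two rarest classes, z BR T and Z br t, are the double crossovers. Comparing them with the parentals, only the z allele has switched, so z is the middle locus and the order is t – z – br.

z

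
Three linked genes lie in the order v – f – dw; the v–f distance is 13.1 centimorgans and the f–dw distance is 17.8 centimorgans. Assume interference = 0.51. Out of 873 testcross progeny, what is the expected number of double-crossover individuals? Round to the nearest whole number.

Map distances give recombination frequencies of 0.131 and 0.178 for the two intervals.
With interference 0.51 (so coincidence = 0.49), expected double-crossover frequency = 0.131 × 0.178 × 0.49 = 0.01143.
Expected number = 0.01143 × 873 = 9.97 ≈ 10.

10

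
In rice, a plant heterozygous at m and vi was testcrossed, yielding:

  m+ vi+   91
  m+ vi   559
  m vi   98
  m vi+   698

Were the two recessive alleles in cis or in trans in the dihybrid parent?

trans

The two most frequent classes are m+ vi (559) and m vi+ (698); these are the parental (non-recombinant) types.
So the F1 carried m+ vi on one chromosome and m vi+ on the other — the recessive alleles are on opposite chromosomes (trans / repulsion).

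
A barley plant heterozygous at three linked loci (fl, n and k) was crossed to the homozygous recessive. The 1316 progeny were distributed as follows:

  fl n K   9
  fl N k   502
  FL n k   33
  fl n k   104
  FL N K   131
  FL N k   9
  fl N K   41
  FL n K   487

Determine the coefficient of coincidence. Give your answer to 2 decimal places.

The two most frequent reciprocal classes, fl N k and FL n K, are the parental types, so the F1 was fl N k / FL n K.
The two rarest classes, FL N k and fl n K, are the double crossovers. Comparing them with the parentals, only the fl allele has switched, so fl is the middle locus and the order is k – fl – n.
k–fl: (74 + 18)/1316 = 0.0699; fl–n: (235 + 18)/1316 = 0.1922.
Expected DCO frequency = 0.0699 × 0.1922 ≈ 0.01343; observed = 18/1316 ≈ 0.01368.
Coefficient of coincidence = 0.01368/0.01343 ≈ 1.02.

1.02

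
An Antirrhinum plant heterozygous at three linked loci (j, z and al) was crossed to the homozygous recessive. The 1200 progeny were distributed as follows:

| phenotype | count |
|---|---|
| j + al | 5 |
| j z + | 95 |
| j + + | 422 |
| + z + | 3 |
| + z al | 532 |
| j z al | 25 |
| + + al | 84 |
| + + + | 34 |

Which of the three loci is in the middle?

The two most frequent reciprocal classes, + z al and j + +, are the parental types, so the F1 was + z al / j + +.
The two rarest classes, + z + and j + al, are the double crossovers. Comparing them with the parentals, only the al allele has switched, so al is the middle locus and the order is z – al – j.

al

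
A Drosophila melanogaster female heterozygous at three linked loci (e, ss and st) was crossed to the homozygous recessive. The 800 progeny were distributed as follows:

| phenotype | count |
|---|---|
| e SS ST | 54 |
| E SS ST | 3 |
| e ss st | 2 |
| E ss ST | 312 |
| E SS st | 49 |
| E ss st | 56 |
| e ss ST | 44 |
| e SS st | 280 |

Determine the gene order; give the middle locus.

The two most frequent reciprocal classes, e SS st and E ss ST, are the parental types, so the F1 was e SS st / E ss ST.
The two rarest classes, e ss st and E SS ST, are the double crossovers. Comparing them with the parentals, only the ss allele has switched, so ss is the middle locus and the order is st – ss – e.

ss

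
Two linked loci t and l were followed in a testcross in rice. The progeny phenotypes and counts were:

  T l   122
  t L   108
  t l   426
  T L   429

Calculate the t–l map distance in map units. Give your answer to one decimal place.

The two most frequent classes, T L (429) and t l (426), are the parental types, so the F1 was T L / t l.
The recombinant classes are T l and t L: 122 + 108 = 230.
Recombination frequency = 230/1085 = 0.2120 ≈ 21.2%, i.e. 21.2 map units.

21.2 map units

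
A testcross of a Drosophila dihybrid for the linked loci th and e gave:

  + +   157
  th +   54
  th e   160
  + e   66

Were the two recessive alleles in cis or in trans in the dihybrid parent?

cis

The two most frequent classes are + + (157) and th e (160); these are the parental (non-recombinant) types.
So the F1 carried + + on one chromosome and th e on the other — the recessive alleles are on the same chromosome (cis / coupling).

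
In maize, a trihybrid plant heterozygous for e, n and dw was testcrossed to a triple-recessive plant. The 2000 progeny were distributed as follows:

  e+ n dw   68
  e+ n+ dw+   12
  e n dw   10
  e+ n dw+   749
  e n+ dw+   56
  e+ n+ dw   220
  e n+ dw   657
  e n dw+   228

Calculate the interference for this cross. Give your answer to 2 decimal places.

0.36

The two most frequent reciprocal classes, e+ n dw+ and e n+ dw, are the parental types, so the F1 was e+ n dw+ / e n+ dw.
The two rarest classes, e+ n+ dw+ and e n dw, are the double crossovers. Comparing them with the parentals, only the n allele has switched, so n is the middle locus and the order is e – n – dw.
e–n: (448 + 22)/2000 = 0.2350; n–dw: (124 + 22)/2000 = 0.0730.
Expected DCO frequency = 0.2350 × 0.0730 ≈ 0.01715; observed = 22/2000 ≈ 0.01100.
Coefficient of coincidence = 0.01100/0.01715 ≈ 0.64; interference = 1 − 0.64 = 0.36.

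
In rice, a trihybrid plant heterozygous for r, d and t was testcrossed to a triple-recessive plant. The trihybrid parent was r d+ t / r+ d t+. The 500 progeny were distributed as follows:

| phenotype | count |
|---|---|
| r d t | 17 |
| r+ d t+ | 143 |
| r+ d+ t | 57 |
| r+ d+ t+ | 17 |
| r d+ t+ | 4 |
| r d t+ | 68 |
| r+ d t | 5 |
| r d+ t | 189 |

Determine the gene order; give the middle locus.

The two rarest classes, r d+ t+ and r+ d t, are the double crossovers. Comparing them with the parentals, only the t allele has switched, so t is the middle locus and the order is r – t – d.

t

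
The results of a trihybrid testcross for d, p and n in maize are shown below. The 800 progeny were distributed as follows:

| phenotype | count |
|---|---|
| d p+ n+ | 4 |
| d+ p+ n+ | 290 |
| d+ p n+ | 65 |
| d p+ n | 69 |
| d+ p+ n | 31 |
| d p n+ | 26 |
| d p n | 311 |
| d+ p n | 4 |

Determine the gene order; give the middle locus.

d

The two most frequent reciprocal classes, d+ p+ n+ and d p n, are the parental types, so the F1 was d+ p+ n+ / d p n.
The two rarest classes, d p+ n+ and d+ p n, are the double crossovers. Comparing them with the parentals, only the d allele has switched, so d is the middle locus and the order is p – d – n.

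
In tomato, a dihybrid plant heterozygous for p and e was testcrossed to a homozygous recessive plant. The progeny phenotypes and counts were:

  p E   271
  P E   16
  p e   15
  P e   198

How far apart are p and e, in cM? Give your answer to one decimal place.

The two most frequent classes, P e (198) and p E (271), are the parental types, so the F1 was P e / p E.
The recombinant classes are P E and p e: 16 + 15 = 31.
Recombination frequency = 31/500 = 0.0620 ≈ 6.2%, i.e. 6.2 cM.

6.2 cM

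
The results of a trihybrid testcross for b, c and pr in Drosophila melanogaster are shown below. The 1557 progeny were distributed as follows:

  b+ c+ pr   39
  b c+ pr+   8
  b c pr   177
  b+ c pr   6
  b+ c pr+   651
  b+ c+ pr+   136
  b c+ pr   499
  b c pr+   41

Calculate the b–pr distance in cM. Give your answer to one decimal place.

6.0 cM

The two most frequent reciprocal classes, b c+ pr and b+ c pr+, are the parental types, so the F1 was b c+ pr / b+ c pr+.
The two rarest classes, b c+ pr+ and b+ c pr, are the double crossovers. Comparing them with the parentals, only the pr allele has switched, so pr is the middle locus and the order is c – pr – b.
Crossovers in the pr–b interval produce the single-crossover classes b+ c+ pr and b c pr+ (39 + 41 = 80) plus the double crossovers (14).
RF(pr–b) = (80 + 14) / 1557 = 94/1557 = 0.0604 → 6.0 cM.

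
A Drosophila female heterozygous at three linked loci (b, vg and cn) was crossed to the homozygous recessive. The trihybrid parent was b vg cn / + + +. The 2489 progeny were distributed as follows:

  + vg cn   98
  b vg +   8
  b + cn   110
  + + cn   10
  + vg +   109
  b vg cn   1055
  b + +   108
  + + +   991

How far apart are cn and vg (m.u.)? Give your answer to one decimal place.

9.5 m.u.

The two rarest classes, b vg + and + + cn, are the double crossovers. Comparing them with the parentals, only the cn allele has switched, so cn is the middle locus and the order is vg – cn – b.
Crossovers in the vg–cn interval produce the single-crossover classes b + cn and + vg + (110 + 109 = 219) plus the double crossovers (18).
RF(vg–cn) = (219 + 18) / 2489 = 237/2489 = 0.0952 → 9.5 m.u.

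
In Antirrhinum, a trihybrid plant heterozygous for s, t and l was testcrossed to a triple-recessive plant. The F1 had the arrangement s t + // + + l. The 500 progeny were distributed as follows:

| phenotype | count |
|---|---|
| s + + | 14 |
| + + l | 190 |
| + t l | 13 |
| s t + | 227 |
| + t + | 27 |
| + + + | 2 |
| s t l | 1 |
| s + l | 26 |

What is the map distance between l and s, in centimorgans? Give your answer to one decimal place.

11.2 centimorgans

The two rarest classes, s t l and + + +, are the double crossovers. Comparing them with the parentals, only the l allele has switched, so l is the middle locus and the order is s – l – t.
Crossovers in the s–l interval produce the single-crossover classes + t + and s + l (27 + 26 = 53) plus the double crossovers (3).
RF(s–l) = (53 + 3) / 500 = 56/500 = 0.1120 → 11.2 centimorgans.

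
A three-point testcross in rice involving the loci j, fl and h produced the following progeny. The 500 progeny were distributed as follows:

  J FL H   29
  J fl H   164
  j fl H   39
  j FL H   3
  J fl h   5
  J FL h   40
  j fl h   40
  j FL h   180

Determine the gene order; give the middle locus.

h

The two most frequent reciprocal classes, J fl H and j FL h, are the parental types, so the F1 was J fl H / j FL h.
The two rarest classes, J fl h and j FL H, are the double crossovers. Comparing them with the parentals, only the h allele has switched, so h is the middle locus and the order is j – h – fl.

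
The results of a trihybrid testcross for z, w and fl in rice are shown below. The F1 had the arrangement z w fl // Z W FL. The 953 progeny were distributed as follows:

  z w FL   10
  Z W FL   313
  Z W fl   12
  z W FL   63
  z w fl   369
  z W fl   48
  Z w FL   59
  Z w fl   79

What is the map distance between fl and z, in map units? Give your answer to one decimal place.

17.2 map units

The two rarest classes, z w FL and Z W fl, are the double crossovers. Comparing them with the parentals, only the fl allele has switched, so fl is the middle locus and the order is z – fl – w.
Crossovers in the z–fl interval produce the single-crossover classes Z w fl and z W FL (79 + 63 = 142) plus the double crossovers (22).
RF(z–fl) = (142 + 22) / 953 = 164/953 = 0.1721 → 17.2 map units.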